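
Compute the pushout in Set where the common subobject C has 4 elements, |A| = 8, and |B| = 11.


The pushout A +_C B identifies the images of C in A and B.
|A +_C B| = |A| + |B| - |C| (for injections).
= 8 + 11 - 4 = 15

15


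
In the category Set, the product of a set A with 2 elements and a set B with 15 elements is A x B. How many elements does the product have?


In Set, the product A x B is the Cartesian product.
By the universal property, |A x B| = |A| * |B|.
|A x B| = 2 * 15 = 30

30


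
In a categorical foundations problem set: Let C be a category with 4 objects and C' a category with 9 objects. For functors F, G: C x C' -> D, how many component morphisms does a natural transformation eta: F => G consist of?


A natural transformation eta: F => G assigns one component morphism per
object of the domain category.
The domain is the product category C x C', so
|Ob(C x C')| = |Ob(C)| * |Ob(C')| = 4 * 9 = 36.
Therefore eta has 36 component morphisms.

36


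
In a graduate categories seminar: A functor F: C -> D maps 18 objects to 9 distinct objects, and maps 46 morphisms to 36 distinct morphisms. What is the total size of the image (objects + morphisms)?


The image of F consists of distinct objects and distinct morphisms.
|Im(F)| on objects = 9
|Im(F)| on morphisms = 36
Total image cardinality = 9 + 36 = 45

45


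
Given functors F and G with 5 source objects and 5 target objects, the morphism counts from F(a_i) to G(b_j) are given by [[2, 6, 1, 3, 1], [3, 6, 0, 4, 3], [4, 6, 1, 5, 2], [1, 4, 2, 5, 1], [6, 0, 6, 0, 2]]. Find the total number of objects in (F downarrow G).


Objects of (F downarrow G) are triples (a, b, h: F(a)->G(b)).
The count equals the sum of all entries in the hom-matrix.
sum(row 0) = 13
sum(row 1) = 16
sum(row 2) = 18
sum(row 3) = 13
sum(row 4) = 14
Grand total = 74

74


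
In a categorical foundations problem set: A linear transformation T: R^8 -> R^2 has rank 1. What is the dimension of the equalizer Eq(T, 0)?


The equalizer of f and the zero map is ker(f).
By the rank-nullity theorem: dim(ker(f)) = dim(domain) - rank(f).
dim(ker(f)) = 8 - 1 = 7

7


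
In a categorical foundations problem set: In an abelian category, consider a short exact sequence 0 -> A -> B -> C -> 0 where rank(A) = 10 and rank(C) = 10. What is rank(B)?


For a short exact sequence 0 -> A -> B -> C -> 0,
rank is additive: rank(B) = rank(A) + rank(C).
rank(B) = 10 + 10 = 20

20


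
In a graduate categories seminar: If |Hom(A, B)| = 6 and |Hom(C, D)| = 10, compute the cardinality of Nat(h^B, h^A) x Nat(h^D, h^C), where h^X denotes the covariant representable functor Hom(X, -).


By the Yoneda lemma, Nat(h^B, h^A) is isomorphic to Hom(A, B),
so |Nat(h^B, h^A)| = |Hom(A, B)| and |Nat(h^D, h^C)| = |Hom(C, D)|.
|Hom(A, B)| = 6, |Hom(C, D)| = 10.
|Nat(h^B, h^A) x Nat(h^D, h^C)| = 6 * 10 = 60

60


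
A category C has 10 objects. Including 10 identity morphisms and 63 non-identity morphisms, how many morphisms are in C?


Each object has an identity morphism, giving 10 identities.
Adding the 63 non-identity morphisms:
Total = 10 + 63 = 73

73


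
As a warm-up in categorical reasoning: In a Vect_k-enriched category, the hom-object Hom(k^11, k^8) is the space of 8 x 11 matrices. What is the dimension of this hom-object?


In Vect-enriched categories, Hom(k^n, k^m) is the space of m x n matrices.
dim(Hom(k^11, k^8)) = 8 * 11 = 88

88


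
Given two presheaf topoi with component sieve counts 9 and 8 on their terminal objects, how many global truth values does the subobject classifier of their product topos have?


In a product of presheaf topoi E_1 x E_2, the subobject classifier
is Omega = Omega_1 x Omega_2 (componentwise), so
|Omega(top)| = |Omega_1(top_1)| * |Omega_2(top_2)|.
= 9 * 8 = 72.

72


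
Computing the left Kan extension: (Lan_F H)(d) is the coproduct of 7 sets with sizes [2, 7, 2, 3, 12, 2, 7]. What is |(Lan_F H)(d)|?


Pointwise, the left Kan extension (Lan_F H)(d) is the colimit, indexed
by the comma category (F downarrow d), of H composed with the
projection (F downarrow d) -> C. Here that colimit is given
as a coproduct (disjoint union) of sets, so its cardinality is the
sum of the sizes of the summands.
Coproduct of sets with sizes: 2 + 7 + 2 + 3 + 12 + 2 + 7
= 35

35


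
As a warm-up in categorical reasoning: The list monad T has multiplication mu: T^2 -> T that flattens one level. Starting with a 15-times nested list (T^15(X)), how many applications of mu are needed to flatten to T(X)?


Each application of mu: T^2 -> T removes one layer of nesting.
Starting at depth 15 (i.e., T^15(X)), we need to reach T(X).
Number of mu applications = 15 - 1 = 14

14


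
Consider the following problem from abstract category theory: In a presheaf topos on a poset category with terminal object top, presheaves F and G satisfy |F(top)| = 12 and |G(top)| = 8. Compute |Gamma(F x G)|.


Global sections of a presheaf on a poset with terminal top satisfy
Gamma(H) ~ H(top). Presheaves admit pointwise products, so
(F x G)(top) = F(top) x G(top) (Cartesian product).
|Gamma(F x G)| = |F(top)| * |G(top)| = 12 * 8 = 96.

96


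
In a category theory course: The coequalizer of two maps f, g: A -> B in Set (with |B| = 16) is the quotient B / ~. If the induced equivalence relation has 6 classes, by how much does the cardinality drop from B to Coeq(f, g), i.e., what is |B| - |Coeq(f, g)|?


The coequalizer Coeq(f, g) = B / ~ has one element per equivalence class.
|B| = 16, |Coeq(f, g)| = 6.
|B| - |Coeq(f, g)| = 16 - 6 = 10.

10


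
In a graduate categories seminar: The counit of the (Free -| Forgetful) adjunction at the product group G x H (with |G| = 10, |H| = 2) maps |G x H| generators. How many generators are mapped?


The counit epsilon_K: F(U(K)) -> K of the Free-Forgetful adjunction
maps |K| generators of F(U(K)) into K. For K = G x H (the product group),
|G x H| = |G| * |H|.
Total generators mapped = 10 * 2 = 20.

20


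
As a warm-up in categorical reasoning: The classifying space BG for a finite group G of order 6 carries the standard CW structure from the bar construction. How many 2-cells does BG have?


In the bar-construction CW model of BG, the n-cells are indexed by
n-tuples [g_1|...|g_n] of non-identity elements of G (degenerate
simplices with some g_i = e do not contribute cells), so there are
(|G| - 1)^n n-cells.
For dim = 2 with |G| = 6:
cells = (6 - 1)^2 = 5^2 = 25

25


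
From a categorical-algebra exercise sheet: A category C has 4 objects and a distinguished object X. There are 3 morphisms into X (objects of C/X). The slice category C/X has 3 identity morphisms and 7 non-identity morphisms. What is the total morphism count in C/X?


In the slice category C/X, objects are morphisms to X.
Identity morphisms: 3 (one per object of C/X).
Non-identity morphisms: 7.
Total = 3 + 7 = 10

10


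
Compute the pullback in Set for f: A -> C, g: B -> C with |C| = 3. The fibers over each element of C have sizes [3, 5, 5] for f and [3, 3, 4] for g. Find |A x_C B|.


The pullback A x_C B consists of pairs (a, b) with f(a) = g(b).
For each element c in C, the fiber product has |f^-1(c)| * |g^-1(c)| elements.
Summing over C: 3 * 3 + 5 * 3 + 5 * 4
= 9 + 15 + 20 = 44

44


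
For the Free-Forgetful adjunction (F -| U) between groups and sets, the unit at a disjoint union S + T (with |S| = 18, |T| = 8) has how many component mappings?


The unit eta_X: X -> U(F(X)) of the Free-Forgetful adjunction
maps each element of X to a generator of F(X). For X = S + T (disjoint
union in Set), |S + T| = |S| + |T|.
Total mappings = 18 + 8 = 26.

26


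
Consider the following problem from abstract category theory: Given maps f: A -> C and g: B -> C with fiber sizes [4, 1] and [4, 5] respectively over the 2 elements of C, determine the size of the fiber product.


The pullback A x_C B consists of pairs (a, b) with f(a) = g(b).
For each element c in C, the fiber product has |f^-1(c)| * |g^-1(c)| elements.
Summing over C: 4 * 4 + 1 * 5
= 16 + 5 = 21

21


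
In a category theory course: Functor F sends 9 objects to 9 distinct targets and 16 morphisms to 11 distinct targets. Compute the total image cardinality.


The image of F consists of distinct objects and distinct morphisms.
|Im(F)| on objects = 9
|Im(F)| on morphisms = 11
Total image cardinality = 9 + 11 = 20

20


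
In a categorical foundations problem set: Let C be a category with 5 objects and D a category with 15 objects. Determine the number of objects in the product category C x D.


The product category C x D has objects that are pairs (c, d).
Number of pairs = |Ob(C)| * |Ob(D)| = 5 * 15 = 75

75


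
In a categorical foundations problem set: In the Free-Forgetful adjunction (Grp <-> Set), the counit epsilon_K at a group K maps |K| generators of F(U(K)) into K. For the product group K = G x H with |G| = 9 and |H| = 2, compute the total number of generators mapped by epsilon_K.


The counit epsilon_K: F(U(K)) -> K of the Free-Forgetful adjunction
maps |K| generators of F(U(K)) into K. For K = G x H (the product group),
|G x H| = |G| * |H|.
Total generators mapped = 9 * 2 = 18.

18


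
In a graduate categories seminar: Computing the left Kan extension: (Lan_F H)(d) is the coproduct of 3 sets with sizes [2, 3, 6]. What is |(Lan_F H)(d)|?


Pointwise, the left Kan extension (Lan_F H)(d) is the colimit, indexed
by the comma category (F downarrow d), of H composed with the
projection (F downarrow d) -> C. Here that colimit is given
as a coproduct (disjoint union) of sets, so its cardinality is the
sum of the sizes of the summands.
Coproduct of sets with sizes: 2 + 3 + 6
= 11

11


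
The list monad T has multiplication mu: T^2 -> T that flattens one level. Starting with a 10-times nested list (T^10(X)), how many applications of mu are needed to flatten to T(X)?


Each application of mu: T^2 -> T removes one layer of nesting.
Starting at depth 10 (i.e., T^10(X)), we need to reach T(X).
Number of mu applications = 10 - 1 = 9

9


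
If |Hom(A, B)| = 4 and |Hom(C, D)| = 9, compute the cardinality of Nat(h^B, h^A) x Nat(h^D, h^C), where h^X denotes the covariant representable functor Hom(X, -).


By the Yoneda lemma, Nat(h^B, h^A) is isomorphic to Hom(A, B),
so |Nat(h^B, h^A)| = |Hom(A, B)| and |Nat(h^D, h^C)| = |Hom(C, D)|.
|Hom(A, B)| = 4, |Hom(C, D)| = 9.
|Nat(h^B, h^A) x Nat(h^D, h^C)| = 4 * 9 = 36

36


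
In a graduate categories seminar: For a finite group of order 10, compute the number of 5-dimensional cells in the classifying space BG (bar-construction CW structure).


In the bar-construction CW model of BG, the n-cells are indexed by
n-tuples [g_1|...|g_n] of non-identity elements of G (degenerate
simplices with some g_i = e do not contribute cells), so there are
(|G| - 1)^n n-cells.
For dim = 5 with |G| = 10:
cells = (10 - 1)^5 = 9^5 = 59049

59049


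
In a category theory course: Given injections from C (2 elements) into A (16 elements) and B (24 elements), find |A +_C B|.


The pushout A +_C B identifies the images of C in A and B.
|A +_C B| = |A| + |B| - |C| (for injections).
= 16 + 24 - 2 = 38

38


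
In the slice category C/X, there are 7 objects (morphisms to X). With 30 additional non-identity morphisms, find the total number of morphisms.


In the slice category C/X, objects are morphisms to X.
Identity morphisms: 7 (one per object of C/X).
Non-identity morphisms: 30.
Total = 7 + 30 = 37

37


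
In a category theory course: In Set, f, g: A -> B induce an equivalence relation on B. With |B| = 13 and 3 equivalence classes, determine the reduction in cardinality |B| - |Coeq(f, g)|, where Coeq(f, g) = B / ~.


The coequalizer Coeq(f, g) = B / ~ has one element per equivalence class.
|B| = 13, |Coeq(f, g)| = 3.
|B| - |Coeq(f, g)| = 13 - 3 = 10.

10


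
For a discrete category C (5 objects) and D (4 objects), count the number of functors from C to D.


A functor from a discrete category C to D is determined by
where each object maps. Each of the 5 objects of C can map
to any of the 4 objects of D independently.
Number of functors = 4^5 = 1024

1024


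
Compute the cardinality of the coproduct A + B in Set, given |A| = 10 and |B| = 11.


In Set, the coproduct A + B is the disjoint union.
|A + B| = |A| + |B| = 10 + 11 = 21

21


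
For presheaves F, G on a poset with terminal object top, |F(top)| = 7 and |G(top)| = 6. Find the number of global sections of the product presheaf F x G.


Global sections of a presheaf on a poset with terminal top satisfy
Gamma(H) ~ H(top). Presheaves admit pointwise products, so
(F x G)(top) = F(top) x G(top) (Cartesian product).
|Gamma(F x G)| = |F(top)| * |G(top)| = 7 * 6 = 42.

42


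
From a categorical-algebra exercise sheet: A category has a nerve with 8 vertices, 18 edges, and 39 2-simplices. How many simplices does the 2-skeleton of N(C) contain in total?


The 2-skeleton of the nerve N(C) consists of simplices in dimensions 0, 1, 2:
  |N(C)_0| = 8 (objects)
  |N(C)_1| = 18 (morphisms)
  |N(C)_2| = 39 (composable pairs)
Total = 8 + 18 + 39 = 65

65


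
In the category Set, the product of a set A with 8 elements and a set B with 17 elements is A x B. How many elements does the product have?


In Set, the product A x B is the Cartesian product.
By the universal property, |A x B| = |A| * |B|.
|A x B| = 8 * 17 = 136

136


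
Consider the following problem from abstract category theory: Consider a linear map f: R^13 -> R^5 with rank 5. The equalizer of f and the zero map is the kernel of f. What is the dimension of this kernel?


The equalizer of f and the zero map is ker(f).
By the rank-nullity theorem: dim(ker(f)) = dim(domain) - rank(f).
dim(ker(f)) = 13 - 5 = 8

8


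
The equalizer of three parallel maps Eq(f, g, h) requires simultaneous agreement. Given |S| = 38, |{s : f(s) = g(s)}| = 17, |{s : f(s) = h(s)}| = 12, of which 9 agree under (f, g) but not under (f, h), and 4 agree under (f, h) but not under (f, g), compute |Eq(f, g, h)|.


Eq(f, g, h) is the triple-agreement set: points in S where all three
maps take the same value. Using inclusion-exclusion on the pairwise data:
Pair (f, g) agrees on 17 points; pair (f, h) on 12 points.
Points agreeing under (f, g) but not (f, h) = 9; under (f, h) but not (f, g) = 4.
Triple-agreement = agreement-in-(f, g) minus points that agree under (f, g) but not (f, h):
|Eq(f, g, h)| = 17 - 9 = 8
(cross-check via (f, h): 12 - 4 = 8.)

8


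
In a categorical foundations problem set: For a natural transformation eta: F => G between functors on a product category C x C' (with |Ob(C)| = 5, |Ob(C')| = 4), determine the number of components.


A natural transformation eta: F => G assigns one component morphism per
object of the domain category.
The domain is the product category C x C', so
|Ob(C x C')| = |Ob(C)| * |Ob(C')| = 5 * 4 = 20.
Therefore eta has 20 component morphisms.

20


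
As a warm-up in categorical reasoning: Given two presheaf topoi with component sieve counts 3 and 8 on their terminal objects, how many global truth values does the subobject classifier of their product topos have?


In a product of presheaf topoi E_1 x E_2, the subobject classifier
is Omega = Omega_1 x Omega_2 (componentwise), so
|Omega(top)| = |Omega_1(top_1)| * |Omega_2(top_2)|.
= 3 * 8 = 24.

24


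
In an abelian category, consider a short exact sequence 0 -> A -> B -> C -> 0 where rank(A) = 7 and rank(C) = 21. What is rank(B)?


For a short exact sequence 0 -> A -> B -> C -> 0,
rank is additive: rank(B) = rank(A) + rank(C).
rank(B) = 7 + 21 = 28

28


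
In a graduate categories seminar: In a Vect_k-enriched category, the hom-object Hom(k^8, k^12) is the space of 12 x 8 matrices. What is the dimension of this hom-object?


In Vect-enriched categories, Hom(k^n, k^m) is the space of m x n matrices.
dim(Hom(k^8, k^12)) = 12 * 8 = 96

96


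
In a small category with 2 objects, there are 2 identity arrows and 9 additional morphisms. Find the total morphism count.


Each object has an identity morphism, giving 2 identities.
Adding the 9 non-identity morphisms:
Total = 2 + 9 = 11

11


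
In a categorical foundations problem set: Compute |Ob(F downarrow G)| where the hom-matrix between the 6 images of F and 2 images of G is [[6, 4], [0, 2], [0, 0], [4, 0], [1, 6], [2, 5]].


Objects of (F downarrow G) are triples (a, b, h: F(a)->G(b)).
The count equals the sum of all entries in the hom-matrix.
sum(row 0) = 10
sum(row 1) = 2
sum(row 2) = 0
sum(row 3) = 4
sum(row 4) = 7
sum(row 5) = 7
Grand total = 30

30


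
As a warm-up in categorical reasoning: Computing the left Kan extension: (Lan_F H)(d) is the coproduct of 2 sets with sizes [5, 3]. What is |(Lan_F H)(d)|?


Pointwise, the left Kan extension (Lan_F H)(d) is the colimit, indexed
by the comma category (F downarrow d), of H composed with the
projection (F downarrow d) -> C. Here that colimit is given
as a coproduct (disjoint union) of sets, so its cardinality is the
sum of the sizes of the summands.
Coproduct of sets with sizes: 5 + 3
= 8

8


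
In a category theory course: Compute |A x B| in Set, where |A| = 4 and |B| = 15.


In Set, the product A x B is the Cartesian product.
By the universal property, |A x B| = |A| * |B|.
|A x B| = 4 * 15 = 60

60


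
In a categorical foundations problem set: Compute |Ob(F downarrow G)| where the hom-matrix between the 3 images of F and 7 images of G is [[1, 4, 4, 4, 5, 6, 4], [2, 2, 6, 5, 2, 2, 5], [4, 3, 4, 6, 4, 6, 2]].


Objects of (F downarrow G) are triples (a, b, h: F(a)->G(b)).
The count equals the sum of all entries in the hom-matrix.
sum(row 0) = 28
sum(row 1) = 24
sum(row 2) = 29
Grand total = 81

81


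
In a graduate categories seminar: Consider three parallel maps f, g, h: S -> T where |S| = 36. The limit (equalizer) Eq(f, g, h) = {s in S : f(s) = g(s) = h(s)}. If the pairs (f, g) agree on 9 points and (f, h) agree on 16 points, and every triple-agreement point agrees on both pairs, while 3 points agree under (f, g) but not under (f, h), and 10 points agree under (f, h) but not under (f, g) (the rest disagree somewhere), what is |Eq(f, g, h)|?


Eq(f, g, h) is the triple-agreement set: points in S where all three
maps take the same value. Using inclusion-exclusion on the pairwise data:
Pair (f, g) agrees on 9 points; pair (f, h) on 16 points.
Points agreeing under (f, g) but not (f, h) = 3; under (f, h) but not (f, g) = 10.
Triple-agreement = agreement-in-(f, g) minus points that agree under (f, g) but not (f, h):
|Eq(f, g, h)| = 9 - 3 = 6
(cross-check via (f, h): 16 - 10 = 6.)

6


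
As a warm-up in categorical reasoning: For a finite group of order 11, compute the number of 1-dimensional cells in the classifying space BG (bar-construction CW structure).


In the bar-construction CW model of BG, the n-cells are indexed by
n-tuples [g_1|...|g_n] of non-identity elements of G (degenerate
simplices with some g_i = e do not contribute cells), so there are
(|G| - 1)^n n-cells.
For dim = 1 with |G| = 11:
cells = (11 - 1)^1 = 10^1 = 10

10


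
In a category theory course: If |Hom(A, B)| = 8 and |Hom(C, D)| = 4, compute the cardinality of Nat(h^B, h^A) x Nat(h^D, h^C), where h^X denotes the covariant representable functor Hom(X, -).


By the Yoneda lemma, Nat(h^B, h^A) is isomorphic to Hom(A, B),
so |Nat(h^B, h^A)| = |Hom(A, B)| and |Nat(h^D, h^C)| = |Hom(C, D)|.
|Hom(A, B)| = 8, |Hom(C, D)| = 4.
|Nat(h^B, h^A) x Nat(h^D, h^C)| = 8 * 4 = 32

32


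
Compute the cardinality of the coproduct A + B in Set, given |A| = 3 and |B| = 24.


In Set, the coproduct A + B is the disjoint union.
|A + B| = |A| + |B| = 3 + 24 = 27

27


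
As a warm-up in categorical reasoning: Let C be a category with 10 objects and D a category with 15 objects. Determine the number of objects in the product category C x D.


The product category C x D has objects that are pairs (c, d).
Number of pairs = |Ob(C)| * |Ob(D)| = 10 * 15 = 150

150


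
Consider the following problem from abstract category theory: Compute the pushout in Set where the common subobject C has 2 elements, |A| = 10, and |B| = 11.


The pushout A +_C B identifies the images of C in A and B.
|A +_C B| = |A| + |B| - |C| (for injections).
= 10 + 11 - 2 = 19

19


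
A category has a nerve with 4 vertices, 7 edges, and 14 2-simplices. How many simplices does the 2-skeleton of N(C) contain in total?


The 2-skeleton of the nerve N(C) consists of simplices in dimensions 0, 1, 2:
  |N(C)_0| = 4 (objects)
  |N(C)_1| = 7 (morphisms)
  |N(C)_2| = 14 (composable pairs)
Total = 4 + 7 + 14 = 25

25


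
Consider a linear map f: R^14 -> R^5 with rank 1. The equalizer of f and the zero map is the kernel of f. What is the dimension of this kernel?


The equalizer of f and the zero map is ker(f).
By the rank-nullity theorem: dim(ker(f)) = dim(domain) - rank(f).
dim(ker(f)) = 14 - 1 = 13

13


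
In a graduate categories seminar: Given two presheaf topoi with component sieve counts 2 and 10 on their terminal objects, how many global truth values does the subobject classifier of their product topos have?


In a product of presheaf topoi E_1 x E_2, the subobject classifier
is Omega = Omega_1 x Omega_2 (componentwise), so
|Omega(top)| = |Omega_1(top_1)| * |Omega_2(top_2)|.
= 2 * 10 = 20.

20


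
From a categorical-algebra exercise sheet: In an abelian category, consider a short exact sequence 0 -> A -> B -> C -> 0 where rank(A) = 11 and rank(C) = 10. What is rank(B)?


For a short exact sequence 0 -> A -> B -> C -> 0,
rank is additive: rank(B) = rank(A) + rank(C).
rank(B) = 11 + 10 = 21

21


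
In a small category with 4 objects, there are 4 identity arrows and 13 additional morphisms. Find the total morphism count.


Each object has an identity morphism, giving 4 identities.
Adding the 13 non-identity morphisms:
Total = 4 + 13 = 17

17


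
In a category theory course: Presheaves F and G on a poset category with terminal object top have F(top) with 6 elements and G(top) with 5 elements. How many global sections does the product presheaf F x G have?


Global sections of a presheaf on a poset with terminal top satisfy
Gamma(H) ~ H(top). Presheaves admit pointwise products, so
(F x G)(top) = F(top) x G(top) (Cartesian product).
|Gamma(F x G)| = |F(top)| * |G(top)| = 6 * 5 = 30.

30


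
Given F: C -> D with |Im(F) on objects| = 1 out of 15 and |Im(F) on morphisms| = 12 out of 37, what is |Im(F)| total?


The image of F consists of distinct objects and distinct morphisms.
|Im(F)| on objects = 1
|Im(F)| on morphisms = 12
Total image cardinality = 1 + 12 = 13

13


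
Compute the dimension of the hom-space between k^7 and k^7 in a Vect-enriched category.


In Vect-enriched categories, Hom(k^n, k^m) is the space of m x n matrices.
dim(Hom(k^7, k^7)) = 7 * 7 = 49

49


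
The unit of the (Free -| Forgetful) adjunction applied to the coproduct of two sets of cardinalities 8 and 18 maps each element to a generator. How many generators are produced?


The unit eta_X: X -> U(F(X)) of the Free-Forgetful adjunction
maps each element of X to a generator of F(X). For X = S + T (disjoint
union in Set), |S + T| = |S| + |T|.
Total mappings = 8 + 18 = 26.

26


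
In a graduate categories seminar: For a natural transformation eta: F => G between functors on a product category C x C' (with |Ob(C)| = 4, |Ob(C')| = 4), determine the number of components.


A natural transformation eta: F => G assigns one component morphism per
object of the domain category.
The domain is the product category C x C', so
|Ob(C x C')| = |Ob(C)| * |Ob(C')| = 4 * 4 = 16.
Therefore eta has 16 component morphisms.

16


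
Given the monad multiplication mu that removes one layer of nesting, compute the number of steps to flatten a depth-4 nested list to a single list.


Each application of mu: T^2 -> T removes one layer of nesting.
Starting at depth 4 (i.e., T^4(X)), we need to reach T(X).
Number of mu applications = 4 - 1 = 3

3


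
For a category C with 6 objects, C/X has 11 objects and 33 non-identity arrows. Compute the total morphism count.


In the slice category C/X, objects are morphisms to X.
Identity morphisms: 11 (one per object of C/X).
Non-identity morphisms: 33.
Total = 11 + 33 = 44

44


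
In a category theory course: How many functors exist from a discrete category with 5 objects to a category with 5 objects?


A functor from a discrete category C to D is determined by
where each object maps. Each of the 5 objects of C can map
to any of the 5 objects of D independently.
Number of functors = 5^5 = 3125

3125


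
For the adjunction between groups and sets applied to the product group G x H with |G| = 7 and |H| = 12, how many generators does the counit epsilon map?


The counit epsilon_K: F(U(K)) -> K of the Free-Forgetful adjunction
maps |K| generators of F(U(K)) into K. For K = G x H (the product group),
|G x H| = |G| * |H|.
Total generators mapped = 7 * 12 = 84.

84


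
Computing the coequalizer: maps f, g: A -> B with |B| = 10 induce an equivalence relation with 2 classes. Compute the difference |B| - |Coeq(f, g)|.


The coequalizer Coeq(f, g) = B / ~ has one element per equivalence class.
|B| = 10, |Coeq(f, g)| = 2.
|B| - |Coeq(f, g)| = 10 - 2 = 8.

8


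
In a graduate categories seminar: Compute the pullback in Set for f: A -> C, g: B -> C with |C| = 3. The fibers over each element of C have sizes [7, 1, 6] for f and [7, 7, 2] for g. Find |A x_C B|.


The pullback A x_C B consists of pairs (a, b) with f(a) = g(b).
For each element c in C, the fiber product has |f^-1(c)| * |g^-1(c)| elements.
Summing over C: 7 * 7 + 1 * 7 + 6 * 2
= 49 + 7 + 12 = 68

68


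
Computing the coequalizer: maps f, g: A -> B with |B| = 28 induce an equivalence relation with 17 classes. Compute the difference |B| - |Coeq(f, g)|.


The coequalizer Coeq(f, g) = B / ~ has one element per equivalence class.
|B| = 28, |Coeq(f, g)| = 17.
|B| - |Coeq(f, g)| = 28 - 17 = 11.

11


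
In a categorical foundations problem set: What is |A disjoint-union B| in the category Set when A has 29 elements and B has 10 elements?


In Set, the coproduct A + B is the disjoint union.
|A + B| = |A| + |B| = 29 + 10 = 39

39


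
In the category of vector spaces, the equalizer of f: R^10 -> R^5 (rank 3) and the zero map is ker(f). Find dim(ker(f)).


The equalizer of f and the zero map is ker(f).
By the rank-nullity theorem: dim(ker(f)) = dim(domain) - rank(f).
dim(ker(f)) = 10 - 3 = 7

7


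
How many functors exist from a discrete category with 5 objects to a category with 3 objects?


A functor from a discrete category C to D is determined by
where each object maps. Each of the 5 objects of C can map
to any of the 3 objects of D independently.
Number of functors = 3^5 = 243

243


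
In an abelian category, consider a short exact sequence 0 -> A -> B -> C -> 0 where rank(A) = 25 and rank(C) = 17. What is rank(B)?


For a short exact sequence 0 -> A -> B -> C -> 0,
rank is additive: rank(B) = rank(A) + rank(C).
rank(B) = 25 + 17 = 42

42


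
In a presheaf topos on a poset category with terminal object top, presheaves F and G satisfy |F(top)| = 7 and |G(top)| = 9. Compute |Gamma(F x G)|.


Global sections of a presheaf on a poset with terminal top satisfy
Gamma(H) ~ H(top). Presheaves admit pointwise products, so
(F x G)(top) = F(top) x G(top) (Cartesian product).
|Gamma(F x G)| = |F(top)| * |G(top)| = 7 * 9 = 63.

63


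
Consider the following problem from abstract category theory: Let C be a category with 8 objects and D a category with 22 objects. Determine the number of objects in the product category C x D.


The product category C x D has objects that are pairs (c, d).
Number of pairs = |Ob(C)| * |Ob(D)| = 8 * 22 = 176

176


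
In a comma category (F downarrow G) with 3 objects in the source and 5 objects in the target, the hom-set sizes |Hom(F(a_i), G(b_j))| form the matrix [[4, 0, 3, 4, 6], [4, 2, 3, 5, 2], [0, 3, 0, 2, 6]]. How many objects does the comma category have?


Objects of (F downarrow G) are triples (a, b, h: F(a)->G(b)).
The count equals the sum of all entries in the hom-matrix.
sum(row 0) = 17
sum(row 1) = 16
sum(row 2) = 11
Grand total = 44

44


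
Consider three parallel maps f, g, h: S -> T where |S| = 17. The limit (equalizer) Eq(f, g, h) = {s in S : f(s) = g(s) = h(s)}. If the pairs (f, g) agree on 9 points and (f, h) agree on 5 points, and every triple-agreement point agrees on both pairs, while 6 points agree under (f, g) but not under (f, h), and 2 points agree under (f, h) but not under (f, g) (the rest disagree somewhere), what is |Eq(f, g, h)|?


Eq(f, g, h) is the triple-agreement set: points in S where all three
maps take the same value. Using inclusion-exclusion on the pairwise data:
Pair (f, g) agrees on 9 points; pair (f, h) on 5 points.
Points agreeing under (f, g) but not (f, h) = 6; under (f, h) but not (f, g) = 2.
Triple-agreement = agreement-in-(f, g) minus points that agree under (f, g) but not (f, h):
|Eq(f, g, h)| = 9 - 6 = 3
(cross-check via (f, h): 5 - 2 = 3.)

3


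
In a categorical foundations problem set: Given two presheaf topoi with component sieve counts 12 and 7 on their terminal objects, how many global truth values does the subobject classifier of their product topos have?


In a product of presheaf topoi E_1 x E_2, the subobject classifier
is Omega = Omega_1 x Omega_2 (componentwise), so
|Omega(top)| = |Omega_1(top_1)| * |Omega_2(top_2)|.
= 12 * 7 = 84.

84


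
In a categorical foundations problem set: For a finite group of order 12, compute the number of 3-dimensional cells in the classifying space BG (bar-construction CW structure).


In the bar-construction CW model of BG, the n-cells are indexed by
n-tuples [g_1|...|g_n] of non-identity elements of G (degenerate
simplices with some g_i = e do not contribute cells), so there are
(|G| - 1)^n n-cells.
For dim = 3 with |G| = 12:
cells = (12 - 1)^3 = 11^3 = 1331

1331


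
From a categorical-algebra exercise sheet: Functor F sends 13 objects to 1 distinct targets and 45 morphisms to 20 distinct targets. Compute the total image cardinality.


The image of F consists of distinct objects and distinct morphisms.
|Im(F)| on objects = 1
|Im(F)| on morphisms = 20
Total image cardinality = 1 + 20 = 21

21


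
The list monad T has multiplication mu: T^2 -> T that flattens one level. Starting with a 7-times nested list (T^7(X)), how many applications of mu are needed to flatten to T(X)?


Each application of mu: T^2 -> T removes one layer of nesting.
Starting at depth 7 (i.e., T^7(X)), we need to reach T(X).
Number of mu applications = 7 - 1 = 6

6


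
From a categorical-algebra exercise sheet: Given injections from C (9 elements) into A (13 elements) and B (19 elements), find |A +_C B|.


The pushout A +_C B identifies the images of C in A and B.
|A +_C B| = |A| + |B| - |C| (for injections).
= 13 + 19 - 9 = 23

23


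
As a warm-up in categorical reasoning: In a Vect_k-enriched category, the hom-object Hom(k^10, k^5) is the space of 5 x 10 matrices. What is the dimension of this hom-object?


In Vect-enriched categories, Hom(k^n, k^m) is the space of m x n matrices.
dim(Hom(k^10, k^5)) = 5 * 10 = 50

50


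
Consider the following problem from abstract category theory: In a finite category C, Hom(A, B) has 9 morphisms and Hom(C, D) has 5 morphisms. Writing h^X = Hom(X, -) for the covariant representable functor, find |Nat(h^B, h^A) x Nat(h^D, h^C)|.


By the Yoneda lemma, Nat(h^B, h^A) is isomorphic to Hom(A, B),
so |Nat(h^B, h^A)| = |Hom(A, B)| and |Nat(h^D, h^C)| = |Hom(C, D)|.
|Hom(A, B)| = 9, |Hom(C, D)| = 5.
|Nat(h^B, h^A) x Nat(h^D, h^C)| = 9 * 5 = 45

45


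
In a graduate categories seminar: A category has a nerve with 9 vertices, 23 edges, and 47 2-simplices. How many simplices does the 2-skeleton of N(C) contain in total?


The 2-skeleton of the nerve N(C) consists of simplices in dimensions 0, 1, 2:
  |N(C)_0| = 9 (objects)
  |N(C)_1| = 23 (morphisms)
  |N(C)_2| = 47 (composable pairs)
Total = 9 + 23 + 47 = 79

79


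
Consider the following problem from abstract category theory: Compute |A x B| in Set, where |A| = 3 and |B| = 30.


In Set, the product A x B is the Cartesian product.
By the universal property, |A x B| = |A| * |B|.
|A x B| = 3 * 30 = 90

90


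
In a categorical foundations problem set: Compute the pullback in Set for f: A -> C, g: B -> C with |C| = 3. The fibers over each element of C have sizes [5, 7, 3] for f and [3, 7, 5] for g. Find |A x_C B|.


The pullback A x_C B consists of pairs (a, b) with f(a) = g(b).
For each element c in C, the fiber product has |f^-1(c)| * |g^-1(c)| elements.
Summing over C: 5 * 3 + 7 * 7 + 3 * 5
= 15 + 49 + 15 = 79

79


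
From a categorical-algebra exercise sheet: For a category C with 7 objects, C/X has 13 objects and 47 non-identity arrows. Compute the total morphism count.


In the slice category C/X, objects are morphisms to X.
Identity morphisms: 13 (one per object of C/X).
Non-identity morphisms: 47.
Total = 13 + 47 = 60

60


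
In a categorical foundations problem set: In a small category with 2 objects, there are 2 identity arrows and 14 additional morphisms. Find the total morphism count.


Each object has an identity morphism, giving 2 identities.
Adding the 14 non-identity morphisms:
Total = 2 + 14 = 16

16


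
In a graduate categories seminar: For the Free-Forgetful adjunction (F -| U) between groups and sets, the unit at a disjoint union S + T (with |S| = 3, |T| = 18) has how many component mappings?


The unit eta_X: X -> U(F(X)) of the Free-Forgetful adjunction
maps each element of X to a generator of F(X). For X = S + T (disjoint
union in Set), |S + T| = |S| + |T|.
Total mappings = 3 + 18 = 21.

21


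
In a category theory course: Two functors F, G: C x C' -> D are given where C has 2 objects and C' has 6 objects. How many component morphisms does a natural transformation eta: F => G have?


A natural transformation eta: F => G assigns one component morphism per
object of the domain category.
The domain is the product category C x C', so
|Ob(C x C')| = |Ob(C)| * |Ob(C')| = 2 * 6 = 12.
Therefore eta has 12 component morphisms.

12


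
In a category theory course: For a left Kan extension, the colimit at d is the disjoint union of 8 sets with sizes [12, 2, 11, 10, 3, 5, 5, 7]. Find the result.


Pointwise, the left Kan extension (Lan_F H)(d) is the colimit, indexed
by the comma category (F downarrow d), of H composed with the
projection (F downarrow d) -> C. Here that colimit is given
as a coproduct (disjoint union) of sets, so its cardinality is the
sum of the sizes of the summands.
Coproduct of sets with sizes: 12 + 2 + 11 + 10 + 3 + 5 + 5 + 7
= 55

55


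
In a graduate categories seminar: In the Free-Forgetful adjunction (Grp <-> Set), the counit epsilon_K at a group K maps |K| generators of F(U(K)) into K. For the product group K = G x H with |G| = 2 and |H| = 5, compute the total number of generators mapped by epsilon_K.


The counit epsilon_K: F(U(K)) -> K of the Free-Forgetful adjunction
maps |K| generators of F(U(K)) into K. For K = G x H (the product group),
|G x H| = |G| * |H|.
Total generators mapped = 2 * 5 = 10.

10


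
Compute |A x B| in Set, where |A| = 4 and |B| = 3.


In Set, the product A x B is the Cartesian product.
By the universal property, |A x B| = |A| * |B|.
|A x B| = 4 * 3 = 12

12


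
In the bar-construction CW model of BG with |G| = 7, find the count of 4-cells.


In the bar-construction CW model of BG, the n-cells are indexed by
n-tuples [g_1|...|g_n] of non-identity elements of G (degenerate
simplices with some g_i = e do not contribute cells), so there are
(|G| - 1)^n n-cells.
For dim = 4 with |G| = 7:
cells = (7 - 1)^4 = 6^4 = 1296

1296


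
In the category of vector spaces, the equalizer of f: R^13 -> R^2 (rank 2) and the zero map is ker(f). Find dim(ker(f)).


The equalizer of f and the zero map is ker(f).
By the rank-nullity theorem: dim(ker(f)) = dim(domain) - rank(f).
dim(ker(f)) = 13 - 2 = 11

11


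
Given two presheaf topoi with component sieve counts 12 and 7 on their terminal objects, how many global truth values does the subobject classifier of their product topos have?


In a product of presheaf topoi E_1 x E_2, the subobject classifier
is Omega = Omega_1 x Omega_2 (componentwise), so
|Omega(top)| = |Omega_1(top_1)| * |Omega_2(top_2)|.
= 12 * 7 = 84.

84


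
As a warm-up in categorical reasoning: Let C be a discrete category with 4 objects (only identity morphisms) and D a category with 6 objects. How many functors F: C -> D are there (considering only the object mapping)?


A functor from a discrete category C to D is determined by
where each object maps. Each of the 4 objects of C can map
to any of the 6 objects of D independently.
Number of functors = 6^4 = 1296

1296


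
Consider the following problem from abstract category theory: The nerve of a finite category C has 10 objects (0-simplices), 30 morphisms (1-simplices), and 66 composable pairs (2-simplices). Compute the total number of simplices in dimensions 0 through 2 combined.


The 2-skeleton of the nerve N(C) consists of simplices in dimensions 0, 1, 2:
  |N(C)_0| = 10 (objects)
  |N(C)_1| = 30 (morphisms)
  |N(C)_2| = 66 (composable pairs)
Total = 10 + 30 + 66 = 106

106


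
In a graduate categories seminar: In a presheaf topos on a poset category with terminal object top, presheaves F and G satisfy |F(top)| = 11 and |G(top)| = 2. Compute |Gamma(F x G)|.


Global sections of a presheaf on a poset with terminal top satisfy
Gamma(H) ~ H(top). Presheaves admit pointwise products, so
(F x G)(top) = F(top) x G(top) (Cartesian product).
|Gamma(F x G)| = |F(top)| * |G(top)| = 11 * 2 = 22.

22


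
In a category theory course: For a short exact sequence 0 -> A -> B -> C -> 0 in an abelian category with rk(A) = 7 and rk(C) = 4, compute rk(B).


For a short exact sequence 0 -> A -> B -> C -> 0,
rank is additive: rank(B) = rank(A) + rank(C).
rank(B) = 7 + 4 = 11

11


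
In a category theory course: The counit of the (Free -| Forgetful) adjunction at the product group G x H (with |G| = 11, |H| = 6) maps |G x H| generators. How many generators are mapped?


The counit epsilon_K: F(U(K)) -> K of the Free-Forgetful adjunction
maps |K| generators of F(U(K)) into K. For K = G x H (the product group),
|G x H| = |G| * |H|.
Total generators mapped = 11 * 6 = 66.

66


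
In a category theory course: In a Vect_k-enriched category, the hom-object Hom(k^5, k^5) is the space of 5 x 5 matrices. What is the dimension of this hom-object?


In Vect-enriched categories, Hom(k^n, k^m) is the space of m x n matrices.
dim(Hom(k^5, k^5)) = 5 * 5 = 25

25


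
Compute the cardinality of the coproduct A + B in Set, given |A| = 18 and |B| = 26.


In Set, the coproduct A + B is the disjoint union.
|A + B| = |A| + |B| = 18 + 26 = 44

44


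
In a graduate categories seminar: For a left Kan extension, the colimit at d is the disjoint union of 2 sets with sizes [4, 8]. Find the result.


Pointwise, the left Kan extension (Lan_F H)(d) is the colimit, indexed
by the comma category (F downarrow d), of H composed with the
projection (F downarrow d) -> C. Here that colimit is given
as a coproduct (disjoint union) of sets, so its cardinality is the
sum of the sizes of the summands.
Coproduct of sets with sizes: 4 + 8
= 12

12


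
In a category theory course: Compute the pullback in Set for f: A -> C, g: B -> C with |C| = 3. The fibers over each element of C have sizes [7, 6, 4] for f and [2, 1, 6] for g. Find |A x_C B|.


The pullback A x_C B consists of pairs (a, b) with f(a) = g(b).
For each element c in C, the fiber product has |f^-1(c)| * |g^-1(c)| elements.
Summing over C: 7 * 2 + 6 * 1 + 4 * 6
= 14 + 6 + 24 = 44

44


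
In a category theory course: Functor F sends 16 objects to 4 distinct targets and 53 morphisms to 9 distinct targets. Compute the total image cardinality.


The image of F consists of distinct objects and distinct morphisms.
|Im(F)| on objects = 4
|Im(F)| on morphisms = 9
Total image cardinality = 4 + 9 = 13

13
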